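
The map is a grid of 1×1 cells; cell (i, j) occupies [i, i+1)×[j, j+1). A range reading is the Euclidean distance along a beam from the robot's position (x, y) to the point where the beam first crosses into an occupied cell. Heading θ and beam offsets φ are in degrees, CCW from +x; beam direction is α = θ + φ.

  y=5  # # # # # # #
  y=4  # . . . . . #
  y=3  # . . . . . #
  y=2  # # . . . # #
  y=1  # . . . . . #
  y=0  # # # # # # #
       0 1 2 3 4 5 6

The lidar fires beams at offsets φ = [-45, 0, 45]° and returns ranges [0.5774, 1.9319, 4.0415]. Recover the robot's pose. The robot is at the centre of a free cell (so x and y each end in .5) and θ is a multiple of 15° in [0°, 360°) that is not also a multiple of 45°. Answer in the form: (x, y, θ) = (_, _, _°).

Enumerate (i+0.5, j+0.5, θ) over the 18 free cells and 16 admissible headings. For each, cast all 3 beams and compare to the given ranges.
  (2.5, 4.5, 105°): beam 2 = 0.5176 ≠ 1.9319 ✗
  (5.5, 4.5, 195°): beam 1 = 1.0000 ≠ 0.5774 ✗
  (2.5, 1.5, 300°): beam 1 = 0.5176 ≠ 0.5774 ✗
  (5.5, 4.5, 120°): beam 1 = 0.5176 ≠ 0.5774 ✗
  …
  (5.5, 4.5, 165°): r_1=0.5774, r_2=1.9319, r_3=4.0415 — all match ✓
Only this pose fits every beam.

(x, y, θ) = (5.5, 4.5, 165°)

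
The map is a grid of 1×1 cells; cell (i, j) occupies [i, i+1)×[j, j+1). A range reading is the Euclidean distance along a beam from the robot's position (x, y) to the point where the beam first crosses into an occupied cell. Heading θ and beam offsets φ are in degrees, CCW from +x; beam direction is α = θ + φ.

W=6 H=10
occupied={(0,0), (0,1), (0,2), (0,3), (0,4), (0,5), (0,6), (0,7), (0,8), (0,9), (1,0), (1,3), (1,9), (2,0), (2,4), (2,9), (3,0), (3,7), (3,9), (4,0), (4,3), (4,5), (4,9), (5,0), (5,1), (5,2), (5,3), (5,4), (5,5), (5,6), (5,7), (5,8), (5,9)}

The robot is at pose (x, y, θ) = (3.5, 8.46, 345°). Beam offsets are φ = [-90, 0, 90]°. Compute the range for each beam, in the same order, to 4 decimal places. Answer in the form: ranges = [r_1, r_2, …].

ranges = [0.4762, 1.5529, 0.5590]

beam 1: φ=-90°, α=255°
  d=(-0.2588,-0.9659)  start (3,8)  tX=1.9319 tY=0.4762  stride 1/|dx|=3.8637 1/|dy|=1.0353
    cross y-line → (3,7), t=0.4762 (wall)
  → r_1 = 0.4762
beam 2: φ=0°, α=345°
  d=(0.9659,-0.2588)  start (3,8)  tX=0.5176 tY=1.7773  stride 1/|dx|=1.0353 1/|dy|=3.8637
    cross x-line → (4,8), t=0.5176
    cross x-line → (5,8), t=1.5529 (wall)
  → r_2 = 1.5529
beam 3: φ=90°, α=75°
  d=(0.2588,0.9659)  start (3,8)  tX=1.9319 tY=0.5590  stride 1/|dx|=3.8637 1/|dy|=1.0353
    cross y-line → (3,9), t=0.5590 (wall)
  → r_3 = 0.5590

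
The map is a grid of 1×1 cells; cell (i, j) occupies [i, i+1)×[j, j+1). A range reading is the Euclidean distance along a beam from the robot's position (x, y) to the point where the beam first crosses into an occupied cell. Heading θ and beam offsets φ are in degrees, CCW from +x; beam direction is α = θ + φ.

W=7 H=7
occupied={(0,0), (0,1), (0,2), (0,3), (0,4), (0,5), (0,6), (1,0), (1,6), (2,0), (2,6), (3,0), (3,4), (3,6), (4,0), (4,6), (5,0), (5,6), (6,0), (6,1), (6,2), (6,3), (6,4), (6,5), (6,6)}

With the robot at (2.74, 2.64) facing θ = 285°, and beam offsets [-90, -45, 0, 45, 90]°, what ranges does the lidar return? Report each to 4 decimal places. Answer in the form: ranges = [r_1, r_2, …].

beam 1: φ=-90°, α=195°
  d=(-0.9659,-0.2588)  start (2,2)  tX=0.7661 tY=2.4728  stride 1/|dx|=1.0353 1/|dy|=3.8637
    cross x-line → (1,2), t=0.7661
    cross x-line → (0,2), t=1.8014 (wall)
  → r_1 = 1.8014
beam 2: φ=-45°, α=240°
  d=(-0.5000,-0.8660)  start (2,2)  tX=1.4800 tY=0.7390  stride 1/|dx|=2.0000 1/|dy|=1.1547
    cross y-line → (2,1), t=0.7390
    cross x-line → (1,1), t=1.4800
    cross y-line → (1,0), t=1.8937 (wall)
  → r_2 = 1.8937
beam 3: φ=0°, α=285°
  d=(0.2588,-0.9659)  start (2,2)  tX=1.0046 tY=0.6626  stride 1/|dx|=3.8637 1/|dy|=1.0353
    cross y-line → (2,1), t=0.6626
    cross x-line → (3,1), t=1.0046
    cross y-line → (3,0), t=1.6979 (wall)
  → r_3 = 1.6979
beam 4: φ=45°, α=330°
  d=(0.8660,-0.5000)  start (2,2)  tX=0.3002 tY=1.2800  stride 1/|dx|=1.1547 1/|dy|=2.0000
    cross x-line → (3,2), t=0.3002
    cross y-line → (3,1), t=1.2800
    cross x-line → (4,1), t=1.4549
    cross x-line → (5,1), t=2.6096
    cross y-line → (5,0), t=3.2800 (wall)
  → r_4 = 3.2800
beam 5: φ=90°, α=15°
  d=(0.9659,0.2588)  start (2,2)  tX=0.2692 tY=1.3909  stride 1/|dx|=1.0353 1/|dy|=3.8637
    cross x-line → (3,2), t=0.2692
    cross x-line → (4,2), t=1.3044
    cross y-line → (4,3), t=1.3909
    cross x-line → (5,3), t=2.3397
    cross x-line → (6,3), t=3.3750 (wall)
  → r_5 = 3.3750

ranges = [1.8014, 1.8937, 1.6979, 3.2800, 3.3750]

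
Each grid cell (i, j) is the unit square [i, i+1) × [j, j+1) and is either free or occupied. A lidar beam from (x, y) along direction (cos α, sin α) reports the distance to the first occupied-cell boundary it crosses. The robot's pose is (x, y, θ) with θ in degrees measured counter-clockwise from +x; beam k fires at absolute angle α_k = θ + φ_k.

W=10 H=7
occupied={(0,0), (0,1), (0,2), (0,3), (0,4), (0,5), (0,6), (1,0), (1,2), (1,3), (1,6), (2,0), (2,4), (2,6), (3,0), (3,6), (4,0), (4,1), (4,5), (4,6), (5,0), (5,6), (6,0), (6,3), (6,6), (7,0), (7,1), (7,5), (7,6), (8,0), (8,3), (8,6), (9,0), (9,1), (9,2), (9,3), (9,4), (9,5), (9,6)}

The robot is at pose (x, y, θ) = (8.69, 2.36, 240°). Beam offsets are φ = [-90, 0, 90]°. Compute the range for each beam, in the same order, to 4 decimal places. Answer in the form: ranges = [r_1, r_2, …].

beam 1: φ=-90°, α=150°
  dir = (cos 150°, sin 150°) = (-0.8660, 0.5000); from cell (8,2)
  next x-line at t=0.7967, next y-line at t=1.2800; Δt_x=1.1547, Δt_y=2.0000
    x: enter (7,2) at t=0.7967
    y: enter (7,3) at t=1.2800
    x: enter (6,3) at t=1.9514 ← occupied
  → r_1 = 1.9514
beam 2: φ=0°, α=240°
  dir = (cos 240°, sin 240°) = (-0.5000, -0.8660); from cell (8,2)
  next x-line at t=1.3800, next y-line at t=0.4157; Δt_x=2.0000, Δt_y=1.1547
    y: enter (8,1) at t=0.4157
    x: enter (7,1) at t=1.3800 ← occupied
  → r_2 = 1.3800
beam 3: φ=90°, α=330°
  dir = (cos 330°, sin 330°) = (0.8660, -0.5000); from cell (8,2)
  next x-line at t=0.3580, next y-line at t=0.7200; Δt_x=1.1547, Δt_y=2.0000
    x: enter (9,2) at t=0.3580 ← occupied
  → r_3 = 0.3580

ranges = [1.9514, 1.3800, 0.3580]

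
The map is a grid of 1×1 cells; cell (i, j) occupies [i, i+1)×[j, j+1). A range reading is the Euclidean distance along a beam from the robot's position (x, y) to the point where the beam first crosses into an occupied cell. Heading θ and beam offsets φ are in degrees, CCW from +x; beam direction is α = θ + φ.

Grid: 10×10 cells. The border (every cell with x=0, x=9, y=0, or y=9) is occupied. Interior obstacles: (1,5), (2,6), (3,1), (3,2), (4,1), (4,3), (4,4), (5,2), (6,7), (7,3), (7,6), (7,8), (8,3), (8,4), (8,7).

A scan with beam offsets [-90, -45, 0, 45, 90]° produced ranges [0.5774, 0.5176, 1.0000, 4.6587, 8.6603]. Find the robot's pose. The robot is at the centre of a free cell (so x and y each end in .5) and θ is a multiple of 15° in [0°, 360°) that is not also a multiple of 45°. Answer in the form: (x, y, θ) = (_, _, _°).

(x, y, θ) = (5.5, 8.5, 150°)

The pose lattice has 49·16 = 784 candidates. Test each by forward raycasting.
  (3.5, 3.5, 255°): beam 1 = 2.5882 ≠ 0.5774 ✗
  (5.5, 7.5, 105°): beam 1 = 0.5176 ≠ 0.5774 ✗
  (7.5, 4.5, 330°): beam 3 = 0.5774 ≠ 1.0000 ✗
  …
  (5.5, 8.5, 150°): r_1=0.5774, r_2=0.5176, r_3=1.0000, r_4=4.6587, r_5=8.6603 — all match ✓
Only this pose fits every beam.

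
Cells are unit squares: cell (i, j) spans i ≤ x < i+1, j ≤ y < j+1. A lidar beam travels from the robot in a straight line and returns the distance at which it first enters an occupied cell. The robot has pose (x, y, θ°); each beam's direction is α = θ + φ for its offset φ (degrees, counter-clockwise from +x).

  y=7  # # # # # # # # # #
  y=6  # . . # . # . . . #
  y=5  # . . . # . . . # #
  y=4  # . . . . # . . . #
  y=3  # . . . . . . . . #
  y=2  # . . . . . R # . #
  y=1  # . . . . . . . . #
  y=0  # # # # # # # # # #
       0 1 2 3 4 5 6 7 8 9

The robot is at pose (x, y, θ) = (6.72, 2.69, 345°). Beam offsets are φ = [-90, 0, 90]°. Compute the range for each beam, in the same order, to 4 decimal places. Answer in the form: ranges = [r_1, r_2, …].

ranges = [1.7496, 0.2899, 4.4620]

beam 1: φ=-90°, α=255°
  cosα=-0.2588 sinα=-0.9659 | (6,2) | tMaxX 2.7819 tMaxY 0.7143 | tΔX 3.8637 tΔY 1.0353
    t=0.7143 [y] (6,1)
    t=1.7496 [y] (6,0) — stop
  → r_1 = 1.7496
beam 2: φ=0°, α=345°
  cosα=0.9659 sinα=-0.2588 | (6,2) | tMaxX 0.2899 tMaxY 2.6660 | tΔX 1.0353 tΔY 3.8637
    t=0.2899 [x] (7,2) — stop
  → r_2 = 0.2899
beam 3: φ=90°, α=75°
  cosα=0.2588 sinα=0.9659 | (6,2) | tMaxX 1.0818 tMaxY 0.3209 | tΔX 3.8637 tΔY 1.0353
    t=0.3209 [y] (6,3)
    t=1.0818 [x] (7,3)
    t=1.3562 [y] (7,4)
    t=2.3915 [y] (7,5)
    t=3.4268 [y] (7,6)
    t=4.4620 [y] (7,7) — stop
  → r_3 = 4.4620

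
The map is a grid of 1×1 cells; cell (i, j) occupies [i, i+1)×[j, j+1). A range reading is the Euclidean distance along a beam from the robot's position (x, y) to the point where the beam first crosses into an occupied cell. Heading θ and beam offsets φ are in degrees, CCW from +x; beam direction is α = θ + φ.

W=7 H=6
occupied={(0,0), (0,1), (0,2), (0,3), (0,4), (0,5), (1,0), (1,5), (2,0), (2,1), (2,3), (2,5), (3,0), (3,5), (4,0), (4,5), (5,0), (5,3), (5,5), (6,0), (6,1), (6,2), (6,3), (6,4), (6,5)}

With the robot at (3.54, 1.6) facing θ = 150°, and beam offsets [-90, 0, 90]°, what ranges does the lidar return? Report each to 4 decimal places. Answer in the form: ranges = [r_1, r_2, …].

beam 1: φ=-90°, α=60°
  cosα=0.5000 sinα=0.8660 | (3,1) | tMaxX 0.9200 tMaxY 0.4619 | tΔX 2.0000 tΔY 1.1547
    t=0.4619 [y] (3,2)
    t=0.9200 [x] (4,2)
    t=1.6166 [y] (4,3)
    t=2.7713 [y] (4,4)
    t=2.9200 [x] (5,4)
    t=3.9260 [y] (5,5) — stop
  → r_1 = 3.9260
beam 2: φ=0°, α=150°
  cosα=-0.8660 sinα=0.5000 | (3,1) | tMaxX 0.6235 tMaxY 0.8000 | tΔX 1.1547 tΔY 2.0000
    t=0.6235 [x] (2,1) — stop
  → r_2 = 0.6235
beam 3: φ=90°, α=240°
  cosα=-0.5000 sinα=-0.8660 | (3,1) | tMaxX 1.0800 tMaxY 0.6928 | tΔX 2.0000 tΔY 1.1547
    t=0.6928 [y] (3,0) — stop
  → r_3 = 0.6928

ranges = [3.9260, 0.6235, 0.6928]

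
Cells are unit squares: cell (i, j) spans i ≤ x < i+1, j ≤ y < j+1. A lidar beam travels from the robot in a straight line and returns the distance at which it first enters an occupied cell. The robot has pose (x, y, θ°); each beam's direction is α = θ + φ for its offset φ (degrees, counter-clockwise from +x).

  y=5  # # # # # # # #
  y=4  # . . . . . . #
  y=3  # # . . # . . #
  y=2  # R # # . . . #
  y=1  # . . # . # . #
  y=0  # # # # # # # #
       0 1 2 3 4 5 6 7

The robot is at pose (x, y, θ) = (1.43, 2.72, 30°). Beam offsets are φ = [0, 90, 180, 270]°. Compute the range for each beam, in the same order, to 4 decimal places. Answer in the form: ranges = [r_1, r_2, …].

ranges = [0.5600, 0.3233, 0.4965, 1.9861]

beam 1: φ=0°, α=30°
  cosα=0.8660 sinα=0.5000 | (1,2) | tMaxX 0.6582 tMaxY 0.5600 | tΔX 1.1547 tΔY 2.0000
    t=0.5600 [y] (1,3) — stop
  → r_1 = 0.5600
beam 2: φ=90°, α=120°
  cosα=-0.5000 sinα=0.8660 | (1,2) | tMaxX 0.8600 tMaxY 0.3233 | tΔX 2.0000 tΔY 1.1547
    t=0.3233 [y] (1,3) — stop
  → r_2 = 0.3233
beam 3: φ=180°, α=210°
  cosα=-0.8660 sinα=-0.5000 | (1,2) | tMaxX 0.4965 tMaxY 1.4400 | tΔX 1.1547 tΔY 2.0000
    t=0.4965 [x] (0,2) — stop
  → r_3 = 0.4965
beam 4: φ=270°, α=300°
  cosα=0.5000 sinα=-0.8660 | (1,2) | tMaxX 1.1400 tMaxY 0.8314 | tΔX 2.0000 tΔY 1.1547
    t=0.8314 [y] (1,1)
    t=1.1400 [x] (2,1)
    t=1.9861 [y] (2,0) — stop
  → r_4 = 1.9861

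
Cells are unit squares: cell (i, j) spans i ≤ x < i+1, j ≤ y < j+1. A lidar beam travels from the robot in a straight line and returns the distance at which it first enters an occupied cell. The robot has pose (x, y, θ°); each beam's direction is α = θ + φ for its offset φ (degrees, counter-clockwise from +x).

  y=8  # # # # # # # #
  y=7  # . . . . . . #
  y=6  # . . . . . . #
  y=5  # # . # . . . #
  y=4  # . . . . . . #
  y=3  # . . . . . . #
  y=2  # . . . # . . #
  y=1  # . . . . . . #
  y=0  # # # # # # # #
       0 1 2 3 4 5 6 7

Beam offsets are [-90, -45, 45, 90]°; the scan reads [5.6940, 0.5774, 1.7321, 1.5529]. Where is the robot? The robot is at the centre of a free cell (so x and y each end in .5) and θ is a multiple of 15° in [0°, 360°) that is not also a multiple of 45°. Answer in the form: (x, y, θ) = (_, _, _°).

(x, y, θ) = (5.5, 2.5, 195°)

Candidates: 39 free-cell centres × 16 headings = 624 poses. Raycast each; keep the one whose scan matches to 4 dp.
  (2.5, 1.5, 15°): beam 1 = 0.5176 ≠ 5.6940 ✗
  (5.5, 2.5, 345°): beam 1 = 1.5529 ≠ 5.6940 ✗
  (4.5, 7.5, 345°): beam 1 = 1.9319 ≠ 5.6940 ✗
  (6.5, 6.5, 15°): beam 1 = 1.9319 ≠ 5.6940 ✗
  …
  (5.5, 2.5, 195°): r_1=5.6940, r_2=0.5774, r_3=1.7321, r_4=1.5529 — all match ✓
Only this pose fits every beam.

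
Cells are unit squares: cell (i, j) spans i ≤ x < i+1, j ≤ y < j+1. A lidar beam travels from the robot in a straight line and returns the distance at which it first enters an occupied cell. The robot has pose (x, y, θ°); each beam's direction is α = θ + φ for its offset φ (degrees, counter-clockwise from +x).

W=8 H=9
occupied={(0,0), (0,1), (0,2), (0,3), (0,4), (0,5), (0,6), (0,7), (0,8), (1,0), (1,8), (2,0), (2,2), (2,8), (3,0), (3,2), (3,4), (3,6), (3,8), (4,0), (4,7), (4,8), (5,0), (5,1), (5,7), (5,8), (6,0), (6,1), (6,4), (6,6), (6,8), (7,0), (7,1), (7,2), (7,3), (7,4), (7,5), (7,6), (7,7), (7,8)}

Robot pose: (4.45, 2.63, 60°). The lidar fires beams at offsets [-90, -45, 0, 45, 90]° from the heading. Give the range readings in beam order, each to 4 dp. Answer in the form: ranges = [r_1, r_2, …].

ranges = [1.2600, 2.6400, 3.8913, 1.7387, 0.5196]

beam 1: φ=-90°, α=330°
  d=(0.8660,-0.5000)  start (4,2)  tX=0.6351 tY=1.2600  stride 1/|dx|=1.1547 1/|dy|=2.0000
    cross x-line → (5,2), t=0.6351
    cross y-line → (5,1), t=1.2600 (wall)
  → r_1 = 1.2600
beam 2: φ=-45°, α=15°
  d=(0.9659,0.2588)  start (4,2)  tX=0.5694 tY=1.4296  stride 1/|dx|=1.0353 1/|dy|=3.8637
    cross x-line → (5,2), t=0.5694
    cross y-line → (5,3), t=1.4296
    cross x-line → (6,3), t=1.6047
    cross x-line → (7,3), t=2.6400 (wall)
  → r_2 = 2.6400
beam 3: φ=0°, α=60°
  d=(0.5000,0.8660)  start (4,2)  tX=1.1000 tY=0.4272  stride 1/|dx|=2.0000 1/|dy|=1.1547
    cross y-line → (4,3), t=0.4272
    cross x-line → (5,3), t=1.1000
    cross y-line → (5,4), t=1.5819
    cross y-line → (5,5), t=2.7366
    cross x-line → (6,5), t=3.1000
    cross y-line → (6,6), t=3.8913 (wall)
  → r_3 = 3.8913
beam 4: φ=45°, α=105°
  d=(-0.2588,0.9659)  start (4,2)  tX=1.7387 tY=0.3831  stride 1/|dx|=3.8637 1/|dy|=1.0353
    cross y-line → (4,3), t=0.3831
    cross y-line → (4,4), t=1.4183
    cross x-line → (3,4), t=1.7387 (wall)
  → r_4 = 1.7387
beam 5: φ=90°, α=150°
  d=(-0.8660,0.5000)  start (4,2)  tX=0.5196 tY=0.7400  stride 1/|dx|=1.1547 1/|dy|=2.0000
    cross x-line → (3,2), t=0.5196 (wall)
  → r_5 = 0.5196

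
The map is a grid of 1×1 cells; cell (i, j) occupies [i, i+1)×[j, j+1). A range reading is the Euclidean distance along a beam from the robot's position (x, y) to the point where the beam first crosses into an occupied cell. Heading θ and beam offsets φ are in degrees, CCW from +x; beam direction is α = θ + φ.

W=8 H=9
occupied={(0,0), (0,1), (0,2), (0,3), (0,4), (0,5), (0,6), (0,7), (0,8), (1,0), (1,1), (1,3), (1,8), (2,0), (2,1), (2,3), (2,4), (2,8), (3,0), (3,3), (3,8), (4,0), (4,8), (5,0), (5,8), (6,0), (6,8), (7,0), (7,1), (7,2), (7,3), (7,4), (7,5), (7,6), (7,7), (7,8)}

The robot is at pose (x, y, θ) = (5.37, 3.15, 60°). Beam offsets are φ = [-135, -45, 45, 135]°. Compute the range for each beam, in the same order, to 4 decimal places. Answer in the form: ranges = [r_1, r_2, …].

ranges = [2.2258, 1.6875, 5.0211, 4.4433]

beam 1: φ=-135°, α=285°
  dir = (cos 285°, sin 285°) = (0.2588, -0.9659); from cell (5,3)
  next x-line at t=2.4341, next y-line at t=0.1553; Δt_x=3.8637, Δt_y=1.0353
    y: enter (5,2) at t=0.1553
    y: enter (5,1) at t=1.1906
    y: enter (5,0) at t=2.2258 ← occupied
  → r_1 = 2.2258
beam 2: φ=-45°, α=15°
  dir = (cos 15°, sin 15°) = (0.9659, 0.2588); from cell (5,3)
  next x-line at t=0.6522, next y-line at t=3.2841; Δt_x=1.0353, Δt_y=3.8637
    x: enter (6,3) at t=0.6522
    x: enter (7,3) at t=1.6875 ← occupied
  → r_2 = 1.6875
beam 3: φ=45°, α=105°
  dir = (cos 105°, sin 105°) = (-0.2588, 0.9659); from cell (5,3)
  next x-line at t=1.4296, next y-line at t=0.8800; Δt_x=3.8637, Δt_y=1.0353
    y: enter (5,4) at t=0.8800
    x: enter (4,4) at t=1.4296
    y: enter (4,5) at t=1.9153
    y: enter (4,6) at t=2.9505
    y: enter (4,7) at t=3.9858
    y: enter (4,8) at t=5.0211 ← occupied
  → r_3 = 5.0211
beam 4: φ=135°, α=195°
  dir = (cos 195°, sin 195°) = (-0.9659, -0.2588); from cell (5,3)
  next x-line at t=0.3831, next y-line at t=0.5796; Δt_x=1.0353, Δt_y=3.8637
    x: enter (4,3) at t=0.3831
    y: enter (4,2) at t=0.5796
    x: enter (3,2) at t=1.4183
    x: enter (2,2) at t=2.4536
    x: enter (1,2) at t=3.4889
    y: enter (1,1) at t=4.4433 ← occupied
  → r_4 = 4.4433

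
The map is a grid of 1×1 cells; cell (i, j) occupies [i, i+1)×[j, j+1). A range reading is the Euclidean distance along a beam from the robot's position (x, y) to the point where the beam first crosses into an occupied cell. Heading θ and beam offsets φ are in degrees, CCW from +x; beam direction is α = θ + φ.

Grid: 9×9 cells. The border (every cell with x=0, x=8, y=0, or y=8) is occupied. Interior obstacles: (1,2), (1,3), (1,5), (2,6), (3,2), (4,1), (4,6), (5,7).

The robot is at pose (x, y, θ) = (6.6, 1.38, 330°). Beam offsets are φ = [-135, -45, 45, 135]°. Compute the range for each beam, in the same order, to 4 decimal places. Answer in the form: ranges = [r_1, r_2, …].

ranges = [1.4682, 0.3934, 1.4494, 5.8183]

beam 1: φ=-135°, α=195°
  cosα=-0.9659 sinα=-0.2588 | (6,1) | tMaxX 0.6212 tMaxY 1.4682 | tΔX 1.0353 tΔY 3.8637
    t=0.6212 [x] (5,1)
    t=1.4682 [y] (5,0) — stop
  → r_1 = 1.4682
beam 2: φ=-45°, α=285°
  cosα=0.2588 sinα=-0.9659 | (6,1) | tMaxX 1.5455 tMaxY 0.3934 | tΔX 3.8637 tΔY 1.0353
    t=0.3934 [y] (6,0) — stop
  → r_2 = 0.3934
beam 3: φ=45°, α=15°
  cosα=0.9659 sinα=0.2588 | (6,1) | tMaxX 0.4141 tMaxY 2.3955 | tΔX 1.0353 tΔY 3.8637
    t=0.4141 [x] (7,1)
    t=1.4494 [x] (8,1) — stop
  → r_3 = 1.4494
beam 4: φ=135°, α=105°
  cosα=-0.2588 sinα=0.9659 | (6,1) | tMaxX 2.3182 tMaxY 0.6419 | tΔX 3.8637 tΔY 1.0353
    t=0.6419 [y] (6,2)
    t=1.6771 [y] (6,3)
    t=2.3182 [x] (5,3)
    t=2.7124 [y] (5,4)
    t=3.7477 [y] (5,5)
    t=4.7830 [y] (5,6)
    t=5.8183 [y] (5,7) — stop
  → r_4 = 5.8183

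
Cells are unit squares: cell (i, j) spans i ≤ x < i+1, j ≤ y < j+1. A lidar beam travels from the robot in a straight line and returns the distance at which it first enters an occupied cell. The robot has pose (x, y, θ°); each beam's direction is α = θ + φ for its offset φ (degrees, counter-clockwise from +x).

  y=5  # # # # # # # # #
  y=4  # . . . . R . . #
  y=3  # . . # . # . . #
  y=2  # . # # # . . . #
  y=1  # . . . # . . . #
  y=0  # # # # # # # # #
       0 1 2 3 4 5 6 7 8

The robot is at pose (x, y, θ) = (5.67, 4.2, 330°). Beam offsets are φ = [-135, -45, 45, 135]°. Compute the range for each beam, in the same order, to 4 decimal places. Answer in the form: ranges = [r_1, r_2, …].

beam 1: φ=-135°, α=195°
  cosα=-0.9659 sinα=-0.2588 | (5,4) | tMaxX 0.6936 tMaxY 0.7727 | tΔX 1.0353 tΔY 3.8637
    t=0.6936 [x] (4,4)
    t=0.7727 [y] (4,3)
    t=1.7289 [x] (3,3) — stop
  → r_1 = 1.7289
beam 2: φ=-45°, α=285°
  cosα=0.2588 sinα=-0.9659 | (5,4) | tMaxX 1.2750 tMaxY 0.2071 | tΔX 3.8637 tΔY 1.0353
    t=0.2071 [y] (5,3) — stop
  → r_2 = 0.2071
beam 3: φ=45°, α=15°
  cosα=0.9659 sinα=0.2588 | (5,4) | tMaxX 0.3416 tMaxY 3.0910 | tΔX 1.0353 tΔY 3.8637
    t=0.3416 [x] (6,4)
    t=1.3769 [x] (7,4)
    t=2.4122 [x] (8,4) — stop
  → r_3 = 2.4122
beam 4: φ=135°, α=105°
  cosα=-0.2588 sinα=0.9659 | (5,4) | tMaxX 2.5887 tMaxY 0.8282 | tΔX 3.8637 tΔY 1.0353
    t=0.8282 [y] (5,5) — stop
  → r_4 = 0.8282

ranges = [1.7289, 0.2071, 2.4122, 0.8282]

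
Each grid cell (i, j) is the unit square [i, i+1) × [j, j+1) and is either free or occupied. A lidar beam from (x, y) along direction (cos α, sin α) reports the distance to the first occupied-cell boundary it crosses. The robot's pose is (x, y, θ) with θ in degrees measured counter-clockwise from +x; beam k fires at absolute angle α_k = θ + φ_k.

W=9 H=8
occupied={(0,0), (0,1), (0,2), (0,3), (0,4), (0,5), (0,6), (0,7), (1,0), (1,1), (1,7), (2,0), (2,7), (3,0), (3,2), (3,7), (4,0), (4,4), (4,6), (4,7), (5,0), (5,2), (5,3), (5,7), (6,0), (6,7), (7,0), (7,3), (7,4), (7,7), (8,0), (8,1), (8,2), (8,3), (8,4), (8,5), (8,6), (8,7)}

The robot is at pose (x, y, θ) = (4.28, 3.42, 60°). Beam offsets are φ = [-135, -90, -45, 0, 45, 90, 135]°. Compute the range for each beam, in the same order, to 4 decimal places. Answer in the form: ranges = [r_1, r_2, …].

ranges = [2.5054, 0.8314, 0.7454, 0.6697, 0.6005, 3.7874, 3.3957]

beam 1: φ=-135°, α=285°
  d=(0.2588,-0.9659)  start (4,3)  tX=2.7819 tY=0.4348  stride 1/|dx|=3.8637 1/|dy|=1.0353
    cross y-line → (4,2), t=0.4348
    cross y-line → (4,1), t=1.4701
    cross y-line → (4,0), t=2.5054 (wall)
  → r_1 = 2.5054
beam 2: φ=-90°, α=330°
  d=(0.8660,-0.5000)  start (4,3)  tX=0.8314 tY=0.8400  stride 1/|dx|=1.1547 1/|dy|=2.0000
    cross x-line → (5,3), t=0.8314 (wall)
  → r_2 = 0.8314
beam 3: φ=-45°, α=15°
  d=(0.9659,0.2588)  start (4,3)  tX=0.7454 tY=2.2409  stride 1/|dx|=1.0353 1/|dy|=3.8637
    cross x-line → (5,3), t=0.7454 (wall)
  → r_3 = 0.7454
beam 4: φ=0°, α=60°
  d=(0.5000,0.8660)  start (4,3)  tX=1.4400 tY=0.6697  stride 1/|dx|=2.0000 1/|dy|=1.1547
    cross y-line → (4,4), t=0.6697 (wall)
  → r_4 = 0.6697
beam 5: φ=45°, α=105°
  d=(-0.2588,0.9659)  start (4,3)  tX=1.0818 tY=0.6005  stride 1/|dx|=3.8637 1/|dy|=1.0353
    cross y-line → (4,4), t=0.6005 (wall)
  → r_5 = 0.6005
beam 6: φ=90°, α=150°
  d=(-0.8660,0.5000)  start (4,3)  tX=0.3233 tY=1.1600  stride 1/|dx|=1.1547 1/|dy|=2.0000
    cross x-line → (3,3), t=0.3233
    cross y-line → (3,4), t=1.1600
    cross x-line → (2,4), t=1.4780
    cross x-line → (1,4), t=2.6327
    cross y-line → (1,5), t=3.1600
    cross x-line → (0,5), t=3.7874 (wall)
  → r_6 = 3.7874
beam 7: φ=135°, α=195°
  d=(-0.9659,-0.2588)  start (4,3)  tX=0.2899 tY=1.6228  stride 1/|dx|=1.0353 1/|dy|=3.8637
    cross x-line → (3,3), t=0.2899
    cross x-line → (2,3), t=1.3252
    cross y-line → (2,2), t=1.6228
    cross x-line → (1,2), t=2.3604
    cross x-line → (0,2), t=3.3957 (wall)
  → r_7 = 3.3957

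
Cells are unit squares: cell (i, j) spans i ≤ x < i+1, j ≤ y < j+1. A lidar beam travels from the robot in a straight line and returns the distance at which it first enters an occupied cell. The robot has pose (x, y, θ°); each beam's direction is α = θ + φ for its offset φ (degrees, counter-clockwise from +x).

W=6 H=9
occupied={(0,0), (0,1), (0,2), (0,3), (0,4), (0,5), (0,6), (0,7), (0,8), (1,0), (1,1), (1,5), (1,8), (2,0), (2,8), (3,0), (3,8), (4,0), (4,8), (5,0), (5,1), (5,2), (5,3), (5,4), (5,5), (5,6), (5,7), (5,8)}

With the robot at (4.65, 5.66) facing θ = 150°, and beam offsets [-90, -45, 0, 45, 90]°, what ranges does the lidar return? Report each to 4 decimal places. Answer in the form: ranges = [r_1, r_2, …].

ranges = [0.7000, 2.4225, 4.2147, 3.7788, 5.3000]

beam 1: φ=-90°, α=60°
  cosα=0.5000 sinα=0.8660 | (4,5) | tMaxX 0.7000 tMaxY 0.3926 | tΔX 2.0000 tΔY 1.1547
    t=0.3926 [y] (4,6)
    t=0.7000 [x] (5,6) — stop
  → r_1 = 0.7000
beam 2: φ=-45°, α=105°
  cosα=-0.2588 sinα=0.9659 | (4,5) | tMaxX 2.5114 tMaxY 0.3520 | tΔX 3.8637 tΔY 1.0353
    t=0.3520 [y] (4,6)
    t=1.3873 [y] (4,7)
    t=2.4225 [y] (4,8) — stop
  → r_2 = 2.4225
beam 3: φ=0°, α=150°
  cosα=-0.8660 sinα=0.5000 | (4,5) | tMaxX 0.7506 tMaxY 0.6800 | tΔX 1.1547 tΔY 2.0000
    t=0.6800 [y] (4,6)
    t=0.7506 [x] (3,6)
    t=1.9053 [x] (2,6)
    t=2.6800 [y] (2,7)
    t=3.0600 [x] (1,7)
    t=4.2147 [x] (0,7) — stop
  → r_3 = 4.2147
beam 4: φ=45°, α=195°
  cosα=-0.9659 sinα=-0.2588 | (4,5) | tMaxX 0.6729 tMaxY 2.5500 | tΔX 1.0353 tΔY 3.8637
    t=0.6729 [x] (3,5)
    t=1.7082 [x] (2,5)
    t=2.5500 [y] (2,4)
    t=2.7435 [x] (1,4)
    t=3.7788 [x] (0,4) — stop
  → r_4 = 3.7788
beam 5: φ=90°, α=240°
  cosα=-0.5000 sinα=-0.8660 | (4,5) | tMaxX 1.3000 tMaxY 0.7621 | tΔX 2.0000 tΔY 1.1547
    t=0.7621 [y] (4,4)
    t=1.3000 [x] (3,4)
    t=1.9168 [y] (3,3)
    t=3.0715 [y] (3,2)
    t=3.3000 [x] (2,2)
    t=4.2262 [y] (2,1)
    t=5.3000 [x] (1,1) — stop
  → r_5 = 5.3000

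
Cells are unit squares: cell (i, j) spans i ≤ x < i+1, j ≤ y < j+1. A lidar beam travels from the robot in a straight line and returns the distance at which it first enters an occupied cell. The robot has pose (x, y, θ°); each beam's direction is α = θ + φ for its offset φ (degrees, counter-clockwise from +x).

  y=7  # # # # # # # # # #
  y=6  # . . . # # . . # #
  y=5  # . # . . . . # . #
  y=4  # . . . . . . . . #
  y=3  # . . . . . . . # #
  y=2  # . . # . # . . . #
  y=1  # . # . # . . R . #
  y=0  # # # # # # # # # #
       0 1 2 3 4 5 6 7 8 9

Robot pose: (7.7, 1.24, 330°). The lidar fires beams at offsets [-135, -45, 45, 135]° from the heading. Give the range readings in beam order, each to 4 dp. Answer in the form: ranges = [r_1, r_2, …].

ranges = [0.9273, 0.2485, 1.3459, 5.9632]

beam 1: φ=-135°, α=195°
  direction (-0.9659, -0.2588); cell (7,1); t to first gridline: x 0.7247, y 0.9273 (then +1.0353 / +3.8637)
    (6,1) via x @ 0.7247
    (6,0) via y @ 0.9273  # hit
  → r_1 = 0.9273
beam 2: φ=-45°, α=285°
  direction (0.2588, -0.9659); cell (7,1); t to first gridline: x 1.1591, y 0.2485 (then +3.8637 / +1.0353)
    (7,0) via y @ 0.2485  # hit
  → r_2 = 0.2485
beam 3: φ=45°, α=15°
  direction (0.9659, 0.2588); cell (7,1); t to first gridline: x 0.3106, y 2.9364 (then +1.0353 / +3.8637)
    (8,1) via x @ 0.3106
    (9,1) via x @ 1.3459  # hit
  → r_3 = 1.3459
beam 4: φ=135°, α=105°
  direction (-0.2588, 0.9659); cell (7,1); t to first gridline: x 2.7046, y 0.7868 (then +3.8637 / +1.0353)
    (7,2) via y @ 0.7868
    (7,3) via y @ 1.8221
    (6,3) via x @ 2.7046
    (6,4) via y @ 2.8574
    (6,5) via y @ 3.8926
    (6,6) via y @ 4.9279
    (6,7) via y @ 5.9632  # hit
  → r_4 = 5.9632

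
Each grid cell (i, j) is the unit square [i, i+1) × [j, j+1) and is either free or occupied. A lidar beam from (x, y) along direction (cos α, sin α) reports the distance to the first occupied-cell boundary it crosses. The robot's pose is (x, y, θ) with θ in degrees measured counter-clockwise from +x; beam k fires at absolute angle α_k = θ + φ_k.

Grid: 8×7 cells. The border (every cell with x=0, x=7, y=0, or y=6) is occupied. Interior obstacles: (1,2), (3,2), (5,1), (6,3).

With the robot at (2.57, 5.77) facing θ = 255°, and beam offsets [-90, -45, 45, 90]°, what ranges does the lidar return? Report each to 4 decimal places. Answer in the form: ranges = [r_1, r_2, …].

beam 1: φ=-90°, α=165°
  dir = (cos 165°, sin 165°) = (-0.9659, 0.2588); from cell (2,5)
  next x-line at t=0.5901, next y-line at t=0.8887; Δt_x=1.0353, Δt_y=3.8637
    x: enter (1,5) at t=0.5901
    y: enter (1,6) at t=0.8887 ← occupied
  → r_1 = 0.8887
beam 2: φ=-45°, α=210°
  dir = (cos 210°, sin 210°) = (-0.8660, -0.5000); from cell (2,5)
  next x-line at t=0.6582, next y-line at t=1.5400; Δt_x=1.1547, Δt_y=2.0000
    x: enter (1,5) at t=0.6582
    y: enter (1,4) at t=1.5400
    x: enter (0,4) at t=1.8129 ← occupied
  → r_2 = 1.8129
beam 3: φ=45°, α=300°
  dir = (cos 300°, sin 300°) = (0.5000, -0.8660); from cell (2,5)
  next x-line at t=0.8600, next y-line at t=0.8891; Δt_x=2.0000, Δt_y=1.1547
    x: enter (3,5) at t=0.8600
    y: enter (3,4) at t=0.8891
    y: enter (3,3) at t=2.0438
    x: enter (4,3) at t=2.8600
    y: enter (4,2) at t=3.1985
    y: enter (4,1) at t=4.3532
    x: enter (5,1) at t=4.8600 ← occupied
  → r_3 = 4.8600
beam 4: φ=90°, α=345°
  dir = (cos 345°, sin 345°) = (0.9659, -0.2588); from cell (2,5)
  next x-line at t=0.4452, next y-line at t=2.9751; Δt_x=1.0353, Δt_y=3.8637
    x: enter (3,5) at t=0.4452
    x: enter (4,5) at t=1.4804
    x: enter (5,5) at t=2.5157
    y: enter (5,4) at t=2.9751
    x: enter (6,4) at t=3.5510
    x: enter (7,4) at t=4.5863 ← occupied
  → r_4 = 4.5863

ranges = [0.8887, 1.8129, 4.8600, 4.5863]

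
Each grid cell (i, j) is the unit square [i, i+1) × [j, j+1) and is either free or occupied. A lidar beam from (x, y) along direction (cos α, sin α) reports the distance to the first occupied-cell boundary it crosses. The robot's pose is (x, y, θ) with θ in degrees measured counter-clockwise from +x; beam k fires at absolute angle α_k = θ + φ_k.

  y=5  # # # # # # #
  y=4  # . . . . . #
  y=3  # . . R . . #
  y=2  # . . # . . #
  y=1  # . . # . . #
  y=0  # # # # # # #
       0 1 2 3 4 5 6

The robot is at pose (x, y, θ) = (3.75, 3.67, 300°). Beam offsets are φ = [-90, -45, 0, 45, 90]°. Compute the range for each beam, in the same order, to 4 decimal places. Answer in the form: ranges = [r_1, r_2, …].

ranges = [3.1754, 0.6936, 3.0831, 2.3294, 2.5981]

beam 1: φ=-90°, α=210°
  direction (-0.8660, -0.5000); cell (3,3); t to first gridline: x 0.8660, y 1.3400 (then +1.1547 / +2.0000)
    (2,3) via x @ 0.8660
    (2,2) via y @ 1.3400
    (1,2) via x @ 2.0207
    (0,2) via x @ 3.1754  # hit
  → r_1 = 3.1754
beam 2: φ=-45°, α=255°
  direction (-0.2588, -0.9659); cell (3,3); t to first gridline: x 2.8978, y 0.6936 (then +3.8637 / +1.0353)
    (3,2) via y @ 0.6936  # hit
  → r_2 = 0.6936
beam 3: φ=0°, α=300°
  direction (0.5000, -0.8660); cell (3,3); t to first gridline: x 0.5000, y 0.7736 (then +2.0000 / +1.1547)
    (4,3) via x @ 0.5000
    (4,2) via y @ 0.7736
    (4,1) via y @ 1.9283
    (5,1) via x @ 2.5000
    (5,0) via y @ 3.0831  # hit
  → r_3 = 3.0831
beam 4: φ=45°, α=345°
  direction (0.9659, -0.2588); cell (3,3); t to first gridline: x 0.2588, y 2.5887 (then +1.0353 / +3.8637)
    (4,3) via x @ 0.2588
    (5,3) via x @ 1.2941
    (6,3) via x @ 2.3294  # hit
  → r_4 = 2.3294
beam 5: φ=90°, α=30°
  direction (0.8660, 0.5000); cell (3,3); t to first gridline: x 0.2887, y 0.6600 (then +1.1547 / +2.0000)
    (4,3) via x @ 0.2887
    (4,4) via y @ 0.6600
    (5,4) via x @ 1.4434
    (6,4) via x @ 2.5981  # hit
  → r_5 = 2.5981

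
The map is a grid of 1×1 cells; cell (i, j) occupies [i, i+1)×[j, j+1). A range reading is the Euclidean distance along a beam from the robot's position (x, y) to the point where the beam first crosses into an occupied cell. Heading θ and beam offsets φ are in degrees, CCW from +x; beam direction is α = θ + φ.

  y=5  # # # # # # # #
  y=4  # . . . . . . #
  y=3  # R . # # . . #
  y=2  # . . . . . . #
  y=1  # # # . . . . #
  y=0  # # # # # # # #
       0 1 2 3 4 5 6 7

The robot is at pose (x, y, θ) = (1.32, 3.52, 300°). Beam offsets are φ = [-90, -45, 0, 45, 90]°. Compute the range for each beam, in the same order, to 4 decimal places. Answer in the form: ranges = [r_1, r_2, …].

beam 1: φ=-90°, α=210°
  direction (-0.8660, -0.5000); cell (1,3); t to first gridline: x 0.3695, y 1.0400 (then +1.1547 / +2.0000)
    (0,3) via x @ 0.3695  # hit
  → r_1 = 0.3695
beam 2: φ=-45°, α=255°
  direction (-0.2588, -0.9659); cell (1,3); t to first gridline: x 1.2364, y 0.5383 (then +3.8637 / +1.0353)
    (1,2) via y @ 0.5383
    (0,2) via x @ 1.2364  # hit
  → r_2 = 1.2364
beam 3: φ=0°, α=300°
  direction (0.5000, -0.8660); cell (1,3); t to first gridline: x 1.3600, y 0.6004 (then +2.0000 / +1.1547)
    (1,2) via y @ 0.6004
    (2,2) via x @ 1.3600
    (2,1) via y @ 1.7551  # hit
  → r_3 = 1.7551
beam 4: φ=45°, α=345°
  direction (0.9659, -0.2588); cell (1,3); t to first gridline: x 0.7040, y 2.0091 (then +1.0353 / +3.8637)
    (2,3) via x @ 0.7040
    (3,3) via x @ 1.7393  # hit
  → r_4 = 1.7393
beam 5: φ=90°, α=30°
  direction (0.8660, 0.5000); cell (1,3); t to first gridline: x 0.7852, y 0.9600 (then +1.1547 / +2.0000)
    (2,3) via x @ 0.7852
    (2,4) via y @ 0.9600
    (3,4) via x @ 1.9399
    (3,5) via y @ 2.9600  # hit
  → r_5 = 2.9600

ranges = [0.3695, 1.2364, 1.7551, 1.7393, 2.9600]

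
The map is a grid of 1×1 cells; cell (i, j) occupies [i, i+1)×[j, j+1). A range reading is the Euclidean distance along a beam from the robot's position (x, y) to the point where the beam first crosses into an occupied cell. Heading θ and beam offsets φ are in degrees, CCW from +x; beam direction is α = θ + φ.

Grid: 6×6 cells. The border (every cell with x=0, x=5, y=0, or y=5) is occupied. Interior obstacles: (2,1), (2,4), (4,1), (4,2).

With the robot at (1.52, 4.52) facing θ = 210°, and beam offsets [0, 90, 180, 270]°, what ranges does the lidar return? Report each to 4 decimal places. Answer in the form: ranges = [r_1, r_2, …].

ranges = [0.6004, 2.9098, 0.5543, 0.5543]

beam 1: φ=0°, α=210°
  direction (-0.8660, -0.5000); cell (1,4); t to first gridline: x 0.6004, y 1.0400 (then +1.1547 / +2.0000)
    (0,4) via x @ 0.6004  # hit
  → r_1 = 0.6004
beam 2: φ=90°, α=300°
  direction (0.5000, -0.8660); cell (1,4); t to first gridline: x 0.9600, y 0.6004 (then +2.0000 / +1.1547)
    (1,3) via y @ 0.6004
    (2,3) via x @ 0.9600
    (2,2) via y @ 1.7551
    (2,1) via y @ 2.9098  # hit
  → r_2 = 2.9098
beam 3: φ=180°, α=30°
  direction (0.8660, 0.5000); cell (1,4); t to first gridline: x 0.5543, y 0.9600 (then +1.1547 / +2.0000)
    (2,4) via x @ 0.5543  # hit
  → r_3 = 0.5543
beam 4: φ=270°, α=120°
  direction (-0.5000, 0.8660); cell (1,4); t to first gridline: x 1.0400, y 0.5543 (then +2.0000 / +1.1547)
    (1,5) via y @ 0.5543  # hit
  → r_4 = 0.5543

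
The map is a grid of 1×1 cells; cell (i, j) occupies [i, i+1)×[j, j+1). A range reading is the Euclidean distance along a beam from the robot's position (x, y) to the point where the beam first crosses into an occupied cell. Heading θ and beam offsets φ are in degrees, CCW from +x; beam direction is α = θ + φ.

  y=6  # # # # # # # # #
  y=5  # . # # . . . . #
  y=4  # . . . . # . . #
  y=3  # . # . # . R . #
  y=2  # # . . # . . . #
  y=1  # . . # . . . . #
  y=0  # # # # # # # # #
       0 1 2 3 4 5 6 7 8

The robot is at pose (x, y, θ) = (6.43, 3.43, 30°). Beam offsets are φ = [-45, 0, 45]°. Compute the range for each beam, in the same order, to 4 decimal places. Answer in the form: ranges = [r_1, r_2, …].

ranges = [1.6254, 1.8129, 2.6607]

beam 1: φ=-45°, α=345°
  dir = (cos 345°, sin 345°) = (0.9659, -0.2588); from cell (6,3)
  next x-line at t=0.5901, next y-line at t=1.6614; Δt_x=1.0353, Δt_y=3.8637
    x: enter (7,3) at t=0.5901
    x: enter (8,3) at t=1.6254 ← occupied
  → r_1 = 1.6254
beam 2: φ=0°, α=30°
  dir = (cos 30°, sin 30°) = (0.8660, 0.5000); from cell (6,3)
  next x-line at t=0.6582, next y-line at t=1.1400; Δt_x=1.1547, Δt_y=2.0000
    x: enter (7,3) at t=0.6582
    y: enter (7,4) at t=1.1400
    x: enter (8,4) at t=1.8129 ← occupied
  → r_2 = 1.8129
beam 3: φ=45°, α=75°
  dir = (cos 75°, sin 75°) = (0.2588, 0.9659); from cell (6,3)
  next x-line at t=2.2023, next y-line at t=0.5901; Δt_x=3.8637, Δt_y=1.0353
    y: enter (6,4) at t=0.5901
    y: enter (6,5) at t=1.6254
    x: enter (7,5) at t=2.2023
    y: enter (7,6) at t=2.6607 ← occupied
  → r_3 = 2.6607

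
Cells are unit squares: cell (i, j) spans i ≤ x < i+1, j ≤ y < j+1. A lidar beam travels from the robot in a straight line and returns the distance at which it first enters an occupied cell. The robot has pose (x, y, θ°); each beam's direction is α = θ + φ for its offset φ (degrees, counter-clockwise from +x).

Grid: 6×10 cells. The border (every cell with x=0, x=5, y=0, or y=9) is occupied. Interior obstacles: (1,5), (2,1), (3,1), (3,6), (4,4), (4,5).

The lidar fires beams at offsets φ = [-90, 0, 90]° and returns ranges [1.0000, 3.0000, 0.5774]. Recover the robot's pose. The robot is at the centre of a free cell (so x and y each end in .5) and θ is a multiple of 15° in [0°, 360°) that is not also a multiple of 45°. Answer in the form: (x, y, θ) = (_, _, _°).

(x, y, θ) = (2.5, 5.5, 120°)

The pose lattice has 26·16 = 416 candidates. Test each by forward raycasting.
  (4.5, 6.5, 255°): beam 1 = 0.5176 ≠ 1.0000 ✗
  (3.5, 8.5, 195°): beam 1 = 0.5176 ≠ 1.0000 ✗
  (3.5, 2.5, 75°): beam 1 = 1.5529 ≠ 1.0000 ✗
  (2.5, 7.5, 240°): beam 1 = 1.7321 ≠ 1.0000 ✗
  (1.5, 1.5, 165°): beam 1 = 7.7646 ≠ 1.0000 ✗
  …
  (2.5, 5.5, 120°): r_1=1.0000, r_2=3.0000, r_3=0.5774 — all match ✓
Only this pose fits every beam.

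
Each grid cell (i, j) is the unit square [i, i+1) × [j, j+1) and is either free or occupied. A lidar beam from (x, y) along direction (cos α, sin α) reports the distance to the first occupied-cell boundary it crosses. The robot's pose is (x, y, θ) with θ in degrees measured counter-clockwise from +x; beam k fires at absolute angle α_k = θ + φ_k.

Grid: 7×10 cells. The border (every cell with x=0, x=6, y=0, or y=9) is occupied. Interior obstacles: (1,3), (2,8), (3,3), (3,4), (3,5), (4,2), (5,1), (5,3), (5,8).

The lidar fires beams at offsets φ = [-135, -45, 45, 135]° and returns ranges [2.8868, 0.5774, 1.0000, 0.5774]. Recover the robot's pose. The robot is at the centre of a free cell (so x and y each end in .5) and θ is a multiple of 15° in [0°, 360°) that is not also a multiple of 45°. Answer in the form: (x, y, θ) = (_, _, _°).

Candidates: 31 free-cell centres × 16 headings = 496 poses. Raycast each; keep the one whose scan matches to 4 dp.
  (5.5, 6.5, 15°): beam 1 = 3.0000 ≠ 2.8868 ✗
  (3.5, 7.5, 300°): beam 1 = 2.5882 ≠ 2.8868 ✗
  (1.5, 6.5, 165°): beam 1 = 4.0415 ≠ 2.8868 ✗
  …
  (2.5, 3.5, 15°): r_1=2.8868, r_2=0.5774, r_3=1.0000, r_4=0.5774 — all match ✓
No second candidate reproduces the full scan.

(x, y, θ) = (2.5, 3.5, 15°)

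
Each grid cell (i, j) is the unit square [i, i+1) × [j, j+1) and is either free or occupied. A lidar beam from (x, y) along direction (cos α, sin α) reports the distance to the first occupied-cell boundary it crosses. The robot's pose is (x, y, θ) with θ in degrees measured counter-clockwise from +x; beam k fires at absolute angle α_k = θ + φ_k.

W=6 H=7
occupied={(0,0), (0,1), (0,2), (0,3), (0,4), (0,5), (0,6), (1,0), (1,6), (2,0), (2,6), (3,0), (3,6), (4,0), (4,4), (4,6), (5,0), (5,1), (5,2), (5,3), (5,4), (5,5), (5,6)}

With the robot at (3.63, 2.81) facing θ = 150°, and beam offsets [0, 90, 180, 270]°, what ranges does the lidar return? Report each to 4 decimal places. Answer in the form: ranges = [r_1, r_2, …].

beam 1: φ=0°, α=150°
  cosα=-0.8660 sinα=0.5000 | (3,2) | tMaxX 0.7275 tMaxY 0.3800 | tΔX 1.1547 tΔY 2.0000
    t=0.3800 [y] (3,3)
    t=0.7275 [x] (2,3)
    t=1.8822 [x] (1,3)
    t=2.3800 [y] (1,4)
    t=3.0369 [x] (0,4) — stop
  → r_1 = 3.0369
beam 2: φ=90°, α=240°
  cosα=-0.5000 sinα=-0.8660 | (3,2) | tMaxX 1.2600 tMaxY 0.9353 | tΔX 2.0000 tΔY 1.1547
    t=0.9353 [y] (3,1)
    t=1.2600 [x] (2,1)
    t=2.0900 [y] (2,0) — stop
  → r_2 = 2.0900
beam 3: φ=180°, α=330°
  cosα=0.8660 sinα=-0.5000 | (3,2) | tMaxX 0.4272 tMaxY 1.6200 | tΔX 1.1547 tΔY 2.0000
    t=0.4272 [x] (4,2)
    t=1.5819 [x] (5,2) — stop
  → r_3 = 1.5819
beam 4: φ=270°, α=60°
  cosα=0.5000 sinα=0.8660 | (3,2) | tMaxX 0.7400 tMaxY 0.2194 | tΔX 2.0000 tΔY 1.1547
    t=0.2194 [y] (3,3)
    t=0.7400 [x] (4,3)
    t=1.3741 [y] (4,4) — stop
  → r_4 = 1.3741

ranges = [3.0369, 2.0900, 1.5819, 1.3741]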